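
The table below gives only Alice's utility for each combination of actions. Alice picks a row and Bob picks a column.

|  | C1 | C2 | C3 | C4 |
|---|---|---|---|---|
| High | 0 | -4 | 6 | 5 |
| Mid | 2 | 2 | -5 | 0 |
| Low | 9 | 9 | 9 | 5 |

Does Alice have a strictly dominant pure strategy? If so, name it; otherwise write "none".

none

High fails to dominate Mid at C1 (0<2).
Mid fails to dominate High at C3 (-5<6).
Low fails to dominate High at C4 (5=5).
No single strategy dominates all the others.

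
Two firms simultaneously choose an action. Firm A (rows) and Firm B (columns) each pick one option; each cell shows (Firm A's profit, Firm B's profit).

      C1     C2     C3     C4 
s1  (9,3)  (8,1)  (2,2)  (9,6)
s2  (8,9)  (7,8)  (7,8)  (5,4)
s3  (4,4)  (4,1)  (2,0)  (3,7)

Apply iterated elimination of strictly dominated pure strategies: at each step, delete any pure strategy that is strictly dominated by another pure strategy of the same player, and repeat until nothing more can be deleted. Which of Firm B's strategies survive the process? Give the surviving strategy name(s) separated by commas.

Row s3 is eliminated: s2 beats it against every remaining column (C1: 8>4, C2: 7>4, C3: 7>2, C4: 5>3).
Column C2 is eliminated: C1 beats it against every remaining row (s1: 3>1, s2: 9>8).
For Firm B, C1 strictly dominates C3 on the remaining rows (s1: 3>2, s2: 9>8); eliminate C3.
Firm A's strategy s2 is strictly dominated by s1 (C1: 9>8, C4: 9>5) and is removed.
For Firm B, C4 strictly dominates C1 on the remaining rows (s1: 6>3); eliminate C1.
Among the remaining strategies, none is strictly dominated by another pure strategy of the same player, so the elimination stops.
Surviving strategies — Firm A: {s1}; Firm B: {C4}.

C4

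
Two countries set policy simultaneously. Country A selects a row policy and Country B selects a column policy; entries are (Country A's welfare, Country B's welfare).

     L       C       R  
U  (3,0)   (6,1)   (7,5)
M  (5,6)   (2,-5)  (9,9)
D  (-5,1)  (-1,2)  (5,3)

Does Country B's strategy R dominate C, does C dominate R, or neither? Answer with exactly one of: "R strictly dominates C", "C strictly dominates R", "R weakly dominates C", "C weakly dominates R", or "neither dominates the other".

R strictly dominates C

Compare R to C across every action of Country A: U: 5>1, M: 9>-5, D: 3>2.
R gives a strictly higher payoff against every action of Country A, so R strictly dominates C.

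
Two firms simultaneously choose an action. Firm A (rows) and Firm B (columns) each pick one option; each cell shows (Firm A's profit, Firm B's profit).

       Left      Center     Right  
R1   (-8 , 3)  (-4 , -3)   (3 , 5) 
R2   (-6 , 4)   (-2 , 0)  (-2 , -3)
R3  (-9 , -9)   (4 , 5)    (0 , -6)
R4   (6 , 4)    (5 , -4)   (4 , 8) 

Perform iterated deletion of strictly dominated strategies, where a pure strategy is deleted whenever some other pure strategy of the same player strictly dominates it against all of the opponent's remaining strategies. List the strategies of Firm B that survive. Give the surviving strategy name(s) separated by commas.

Right

Row R1 is eliminated: R4 beats it against every remaining column (Left: 6>-8, Center: 5>-4, Right: 4>3).
For Firm A, R4 strictly dominates R2 on the remaining columns (Left: 6>-6, Center: 5>-2, Right: 4>-2); eliminate R2.
Row R3 is eliminated: R4 beats it against every remaining column (Left: 6>-9, Center: 5>4, Right: 4>0).
Firm B's strategy Left is strictly dominated by Right (R4: 8>4) and is removed.
For Firm B, Right strictly dominates Center on the remaining rows (R4: 8>-4); eliminate Center.
Among the remaining strategies, none is strictly dominated by another pure strategy of the same player, so the elimination stops.
Surviving strategies — Firm A: {R4}; Firm B: {Right}.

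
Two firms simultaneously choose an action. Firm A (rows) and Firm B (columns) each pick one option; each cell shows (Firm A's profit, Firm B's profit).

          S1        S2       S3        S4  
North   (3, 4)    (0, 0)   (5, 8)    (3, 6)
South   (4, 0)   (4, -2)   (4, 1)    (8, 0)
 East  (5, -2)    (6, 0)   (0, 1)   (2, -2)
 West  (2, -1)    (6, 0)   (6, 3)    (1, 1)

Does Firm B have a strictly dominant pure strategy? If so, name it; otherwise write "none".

S3

S3 vs S1: North: 8>4, South: 1>0, East: 1>-2, West: 3>-1.
S3 vs S2: North: 8>0, South: 1>-2, East: 1>0, West: 3>0.
S3 vs S4: North: 8>6, South: 1>0, East: 1>-2, West: 3>1.
S3 strictly beats every other strategy against every opponent action, so it is strictly dominant.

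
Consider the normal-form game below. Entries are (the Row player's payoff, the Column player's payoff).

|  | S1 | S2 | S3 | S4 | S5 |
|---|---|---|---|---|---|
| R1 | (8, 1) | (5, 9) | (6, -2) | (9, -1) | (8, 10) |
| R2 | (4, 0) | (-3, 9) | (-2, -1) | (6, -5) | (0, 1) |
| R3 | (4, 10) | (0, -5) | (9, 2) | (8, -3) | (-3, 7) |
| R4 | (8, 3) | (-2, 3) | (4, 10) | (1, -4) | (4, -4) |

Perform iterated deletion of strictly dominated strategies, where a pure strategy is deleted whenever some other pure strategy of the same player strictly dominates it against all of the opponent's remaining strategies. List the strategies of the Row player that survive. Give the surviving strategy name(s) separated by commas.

The Row player's strategy R2 is strictly dominated by R1 (S1: 8>4, S2: 5>-3, S3: 6>-2, S4: 9>6, S5: 8>0) and is removed.
The Column player's strategy S4 is strictly dominated by S1 (R1: 1>-1, R3: 10>-3, R4: 3>-4) and is removed.
Among the remaining strategies, none is strictly dominated by another pure strategy of the same player, so the elimination stops.
Surviving strategies — the Row player: {R1, R3, R4}; the Column player: {S1, S2, S3, S5}.

R1, R3, R4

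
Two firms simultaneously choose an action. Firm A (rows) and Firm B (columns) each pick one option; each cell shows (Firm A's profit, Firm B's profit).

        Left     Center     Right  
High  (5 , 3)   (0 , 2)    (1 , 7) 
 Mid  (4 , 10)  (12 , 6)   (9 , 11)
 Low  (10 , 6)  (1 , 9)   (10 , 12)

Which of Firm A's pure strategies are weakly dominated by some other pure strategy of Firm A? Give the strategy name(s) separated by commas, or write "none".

High

Low weakly dominates High — Left: 10>5, Center: 1>0, Right: 10>1.
Mid is not dominated — it holds its own against High at Center (12>0); Low at Center (12>1).
Low is not dominated — it holds its own against High at Left (10>5); Mid at Left (10>4).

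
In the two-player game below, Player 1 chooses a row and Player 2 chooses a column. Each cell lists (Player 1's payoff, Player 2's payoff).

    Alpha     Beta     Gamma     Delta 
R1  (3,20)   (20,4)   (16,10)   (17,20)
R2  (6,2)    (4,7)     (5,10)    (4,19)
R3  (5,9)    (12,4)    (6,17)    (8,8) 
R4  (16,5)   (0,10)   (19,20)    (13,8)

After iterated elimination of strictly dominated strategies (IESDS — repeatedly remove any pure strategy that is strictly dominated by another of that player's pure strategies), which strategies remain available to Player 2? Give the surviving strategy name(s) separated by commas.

Alpha, Gamma, Delta

Player 2's strategy Beta is strictly dominated by Gamma (R1: 10>4, R2: 10>7, R3: 17>4, R4: 20>10) and is removed.
Player 1's strategy R2 is strictly dominated by R4 (Alpha: 16>6, Gamma: 19>5, Delta: 13>4) and is removed.
For Player 1, R4 strictly dominates R3 on the remaining columns (Alpha: 16>5, Gamma: 19>6, Delta: 13>8); eliminate R3.
Among the remaining strategies, none is strictly dominated by another pure strategy of the same player, so the elimination stops.
Surviving strategies — Player 1: {R1, R4}; Player 2: {Alpha, Gamma, Delta}.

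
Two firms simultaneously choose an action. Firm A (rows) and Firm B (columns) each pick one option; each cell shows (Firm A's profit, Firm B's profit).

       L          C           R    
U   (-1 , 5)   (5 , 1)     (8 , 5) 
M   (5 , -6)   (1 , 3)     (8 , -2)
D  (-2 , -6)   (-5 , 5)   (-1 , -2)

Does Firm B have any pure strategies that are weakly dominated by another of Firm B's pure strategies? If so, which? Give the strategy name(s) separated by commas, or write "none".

L

L: dominated, since R does at least as well everywhere (U: 5=5, M: -2>-6, D: -2>-6).
Nothing dominates C: L at M (3>-6); R at M (3>-2).
Nothing dominates R: L at M (-2>-6); C at U (5>1).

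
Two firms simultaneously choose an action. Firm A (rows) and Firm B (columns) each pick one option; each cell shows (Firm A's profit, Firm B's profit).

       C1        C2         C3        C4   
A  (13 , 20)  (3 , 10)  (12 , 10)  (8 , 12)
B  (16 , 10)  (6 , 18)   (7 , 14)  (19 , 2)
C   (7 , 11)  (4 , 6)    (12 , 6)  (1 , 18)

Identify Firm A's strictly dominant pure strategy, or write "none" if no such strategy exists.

none

A fails to dominate B at C1 (13<16).
B fails to dominate A at C3 (7<12).
C fails to dominate A at C1 (7<13).
No single strategy dominates all the others.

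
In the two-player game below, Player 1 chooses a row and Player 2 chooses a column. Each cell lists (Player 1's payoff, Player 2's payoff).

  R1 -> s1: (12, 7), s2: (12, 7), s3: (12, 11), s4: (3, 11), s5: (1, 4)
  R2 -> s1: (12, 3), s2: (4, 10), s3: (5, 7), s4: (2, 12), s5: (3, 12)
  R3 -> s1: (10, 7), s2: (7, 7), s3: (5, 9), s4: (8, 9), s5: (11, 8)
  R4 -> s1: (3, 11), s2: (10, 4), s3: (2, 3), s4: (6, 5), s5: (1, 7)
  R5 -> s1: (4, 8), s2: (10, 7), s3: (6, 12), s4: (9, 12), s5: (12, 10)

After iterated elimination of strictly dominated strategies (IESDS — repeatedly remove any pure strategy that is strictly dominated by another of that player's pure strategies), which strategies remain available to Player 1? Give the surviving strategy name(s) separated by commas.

Column s2 is eliminated: s4 beats it against every remaining row (R1: 11>7, R2: 12>10, R3: 9>7, R4: 5>4, R5: 12>7).
Player 1's strategy R4 is strictly dominated by R3 (s1: 10>3, s3: 5>2, s4: 8>6, s5: 11>1) and is removed.
For Player 2, s3 strictly dominates s1 on the remaining rows (R1: 11>7, R2: 7>3, R3: 9>7, R5: 12>8); eliminate s1.
For Player 1, R5 strictly dominates R2 on the remaining columns (s3: 6>5, s4: 9>2, s5: 12>3); eliminate R2.
Row R3 is eliminated: R5 beats it against every remaining column (s3: 6>5, s4: 9>8, s5: 12>11).
For Player 2, s3 strictly dominates s5 on the remaining rows (R1: 11>4, R5: 12>10); eliminate s5.
Among the remaining strategies, none is strictly dominated by another pure strategy of the same player, so the elimination stops.
Surviving strategies — Player 1: {R1, R5}; Player 2: {s3, s4}.

R1, R5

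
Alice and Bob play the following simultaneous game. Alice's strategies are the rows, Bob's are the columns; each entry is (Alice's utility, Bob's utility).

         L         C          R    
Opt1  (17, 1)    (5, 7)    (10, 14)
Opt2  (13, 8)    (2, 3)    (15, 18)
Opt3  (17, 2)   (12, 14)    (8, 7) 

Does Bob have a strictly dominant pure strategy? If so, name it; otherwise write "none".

L fails to dominate C at Opt1 (1<7).
C fails to dominate L at Opt2 (3<8).
R fails to dominate C at Opt3 (7<14).
No single strategy dominates all the others.

none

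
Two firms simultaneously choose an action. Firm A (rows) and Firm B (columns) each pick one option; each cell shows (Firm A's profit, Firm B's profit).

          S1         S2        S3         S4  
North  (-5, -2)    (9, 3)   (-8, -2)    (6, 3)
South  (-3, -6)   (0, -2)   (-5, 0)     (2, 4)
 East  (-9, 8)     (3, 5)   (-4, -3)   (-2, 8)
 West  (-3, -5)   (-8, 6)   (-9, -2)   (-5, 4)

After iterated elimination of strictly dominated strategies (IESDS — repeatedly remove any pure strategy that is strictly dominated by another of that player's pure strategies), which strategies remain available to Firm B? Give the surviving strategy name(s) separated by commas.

S2, S4

Firm B's strategy S3 is strictly dominated by S4 (North: 3>-2, South: 4>0, East: 8>-3, West: 4>-2) and is removed.
Row East is eliminated: North beats it against every remaining column (S1: -5>-9, S2: 9>3, S4: 6>-2).
Firm B's strategy S1 is strictly dominated by S2 (North: 3>-2, South: -2>-6, West: 6>-5) and is removed.
Row South is eliminated: North beats it against every remaining column (S2: 9>0, S4: 6>2).
Row West is eliminated: North beats it against every remaining column (S2: 9>-8, S4: 6>-5).
Among the remaining strategies, none is strictly dominated by another pure strategy of the same player, so the elimination stops.
Surviving strategies — Firm A: {North}; Firm B: {S2, S4}.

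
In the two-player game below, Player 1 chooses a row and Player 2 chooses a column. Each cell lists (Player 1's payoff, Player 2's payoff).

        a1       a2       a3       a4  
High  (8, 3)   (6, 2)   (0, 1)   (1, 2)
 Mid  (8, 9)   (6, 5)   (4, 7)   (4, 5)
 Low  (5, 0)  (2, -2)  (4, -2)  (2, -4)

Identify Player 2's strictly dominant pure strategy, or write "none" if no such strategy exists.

a1 vs a2: High: 3>2, Mid: 9>5, Low: 0>-2.
a1 vs a3: High: 3>1, Mid: 9>7, Low: 0>-2.
a1 vs a4: High: 3>2, Mid: 9>5, Low: 0>-4.
a1 strictly beats every other strategy against every opponent action, so it is strictly dominant.

a1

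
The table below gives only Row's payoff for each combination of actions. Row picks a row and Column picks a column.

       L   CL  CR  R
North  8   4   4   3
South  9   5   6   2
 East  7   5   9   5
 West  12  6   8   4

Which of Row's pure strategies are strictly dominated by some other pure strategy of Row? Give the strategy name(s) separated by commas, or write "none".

West strictly dominates North — L: 12>8, CL: 6>4, CR: 8>4, R: 4>3.
South: dominated, since West does at least as well everywhere (L: 12>9, CL: 6>5, CR: 8>6, R: 4>2).
Nothing dominates East: North at CL (5>4); South at CL (5=5); West at CR (9>8).
West: no other strategy beats it everywhere (North at L (12>8); South at L (12>9); East at L (12>7)).

North, South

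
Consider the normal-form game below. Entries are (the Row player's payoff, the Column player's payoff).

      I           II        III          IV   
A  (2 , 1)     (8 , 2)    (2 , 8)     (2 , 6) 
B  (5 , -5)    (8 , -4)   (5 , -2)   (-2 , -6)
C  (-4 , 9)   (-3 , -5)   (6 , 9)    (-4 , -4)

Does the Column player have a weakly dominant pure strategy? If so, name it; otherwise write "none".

III vs I: A: 8>1, B: -2>-5, C: 9=9.
III vs II: A: 8>2, B: -2>-4, C: 9>-5.
III vs IV: A: 8>6, B: -2>-6, C: 9>-4.
III is at least as good as every other strategy against every opponent action, so it is weakly dominant.

III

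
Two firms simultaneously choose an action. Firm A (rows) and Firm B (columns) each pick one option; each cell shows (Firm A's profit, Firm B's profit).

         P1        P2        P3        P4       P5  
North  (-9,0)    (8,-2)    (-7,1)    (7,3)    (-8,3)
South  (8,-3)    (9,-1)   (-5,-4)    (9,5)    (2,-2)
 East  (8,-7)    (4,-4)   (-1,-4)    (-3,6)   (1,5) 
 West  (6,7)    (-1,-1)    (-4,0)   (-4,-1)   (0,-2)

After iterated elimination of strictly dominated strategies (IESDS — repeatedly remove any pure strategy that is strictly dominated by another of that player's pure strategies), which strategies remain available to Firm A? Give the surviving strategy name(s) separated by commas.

South

Firm A's strategy North is strictly dominated by South (P1: 8>-9, P2: 9>8, P3: -5>-7, P4: 9>7, P5: 2>-8) and is removed.
Firm A's strategy West is strictly dominated by East (P1: 8>6, P2: 4>-1, P3: -1>-4, P4: -3>-4, P5: 1>0) and is removed.
Firm B's strategy P1 is strictly dominated by P2 (South: -1>-3, East: -4>-7) and is removed.
For Firm B, P4 strictly dominates P2 on the remaining rows (South: 5>-1, East: 6>-4); eliminate P2.
Column P3 is eliminated: P4 beats it against every remaining row (South: 5>-4, East: 6>-4).
For Firm A, South strictly dominates East on the remaining columns (P4: 9>-3, P5: 2>1); eliminate East.
For Firm B, P4 strictly dominates P5 on the remaining rows (South: 5>-2); eliminate P5.
Among the remaining strategies, none is strictly dominated by another pure strategy of the same player, so the elimination stops.
Surviving strategies — Firm A: {South}; Firm B: {P4}.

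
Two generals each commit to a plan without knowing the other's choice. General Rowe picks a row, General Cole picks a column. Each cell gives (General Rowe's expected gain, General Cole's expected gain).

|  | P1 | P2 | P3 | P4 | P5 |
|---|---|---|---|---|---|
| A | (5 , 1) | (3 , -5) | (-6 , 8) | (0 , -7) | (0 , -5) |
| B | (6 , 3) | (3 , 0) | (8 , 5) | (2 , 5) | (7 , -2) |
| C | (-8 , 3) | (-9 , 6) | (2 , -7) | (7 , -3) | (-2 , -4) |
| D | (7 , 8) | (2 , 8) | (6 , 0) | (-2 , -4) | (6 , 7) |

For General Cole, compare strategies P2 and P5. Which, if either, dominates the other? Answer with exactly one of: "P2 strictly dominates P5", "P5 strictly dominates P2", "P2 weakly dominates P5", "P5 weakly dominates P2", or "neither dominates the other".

P2 weakly dominates P5

Compare P2 to P5 across each choice by General Rowe: A: -5=-5, B: 0>-2, C: 6>-4, D: 8>7.
P2 is at least as good everywhere and strictly better somewhere (tied only at A), so P2 weakly but not strictly dominates P5.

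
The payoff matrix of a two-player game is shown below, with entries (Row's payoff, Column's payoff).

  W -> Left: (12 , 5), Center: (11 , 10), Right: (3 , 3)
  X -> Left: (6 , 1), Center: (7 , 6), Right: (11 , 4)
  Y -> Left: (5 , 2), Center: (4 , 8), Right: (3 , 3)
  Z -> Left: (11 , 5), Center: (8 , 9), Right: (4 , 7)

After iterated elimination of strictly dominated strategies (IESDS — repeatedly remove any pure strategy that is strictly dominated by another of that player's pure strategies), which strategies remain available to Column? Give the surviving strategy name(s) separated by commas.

Row's strategy Y is strictly dominated by X (Left: 6>5, Center: 7>4, Right: 11>3) and is removed.
For Column, Center strictly dominates Left on the remaining rows (W: 10>5, X: 6>1, Z: 9>5); eliminate Left.
Column Right is eliminated: Center beats it against every remaining row (W: 10>3, X: 6>4, Z: 9>7).
For Row, W strictly dominates X on the remaining columns (Center: 11>7); eliminate X.
Row Z is eliminated: W beats it against every remaining column (Center: 11>8).
Among the remaining strategies, none is strictly dominated by another pure strategy of the same player, so the elimination stops.
Surviving strategies — Row: {W}; Column: {Center}.

Center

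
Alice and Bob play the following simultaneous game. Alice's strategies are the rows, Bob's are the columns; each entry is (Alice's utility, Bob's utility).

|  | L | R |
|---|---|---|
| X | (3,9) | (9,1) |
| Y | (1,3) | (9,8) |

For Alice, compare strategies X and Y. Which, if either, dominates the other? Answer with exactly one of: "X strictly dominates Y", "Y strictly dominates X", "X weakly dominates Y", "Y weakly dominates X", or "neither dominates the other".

Compare X to Y across every action of Bob: L: 3>1, R: 9=9.
X is at least as good everywhere and strictly better somewhere (tied only at R), so X weakly but not strictly dominates Y.

X weakly dominates Y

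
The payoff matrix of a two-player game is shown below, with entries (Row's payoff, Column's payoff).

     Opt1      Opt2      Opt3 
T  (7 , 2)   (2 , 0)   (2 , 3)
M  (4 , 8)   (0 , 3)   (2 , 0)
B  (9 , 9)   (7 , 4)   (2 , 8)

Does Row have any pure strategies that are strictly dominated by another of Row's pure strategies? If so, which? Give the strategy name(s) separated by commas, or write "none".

T: no other strategy beats it everywhere (M at Opt1 (7>4); B at Opt3 (2=2)).
M: no other strategy beats it everywhere (T at Opt3 (2=2); B at Opt3 (2=2)).
B is not dominated — it holds its own against T at Opt1 (9>7); M at Opt1 (9>4).

none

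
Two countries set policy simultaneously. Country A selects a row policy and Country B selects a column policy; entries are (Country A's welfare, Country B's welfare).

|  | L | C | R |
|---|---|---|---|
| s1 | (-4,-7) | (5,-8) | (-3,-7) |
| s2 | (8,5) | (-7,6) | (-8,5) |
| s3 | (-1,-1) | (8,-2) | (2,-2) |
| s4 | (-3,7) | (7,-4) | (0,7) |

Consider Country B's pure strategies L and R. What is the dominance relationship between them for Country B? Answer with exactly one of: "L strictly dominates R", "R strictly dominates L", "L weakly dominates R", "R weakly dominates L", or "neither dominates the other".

L weakly dominates R

L's payoffs vs R's, by Country A's action — s1: -7=-7, s2: 5=5, s3: -1>-2, s4: 7=7.
L is at least as good everywhere and strictly better somewhere (tied only at s1, s2, s4), so L weakly but not strictly dominates R.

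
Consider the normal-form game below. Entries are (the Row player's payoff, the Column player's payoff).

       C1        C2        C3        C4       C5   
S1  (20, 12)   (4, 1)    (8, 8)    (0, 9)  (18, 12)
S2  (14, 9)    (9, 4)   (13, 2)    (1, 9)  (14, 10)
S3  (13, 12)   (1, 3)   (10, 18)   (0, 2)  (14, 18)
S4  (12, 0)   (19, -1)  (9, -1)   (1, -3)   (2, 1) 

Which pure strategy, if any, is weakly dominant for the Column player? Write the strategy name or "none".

C5 vs C1: S1: 12=12, S2: 10>9, S3: 18>12, S4: 1>0.
C5 vs C2: S1: 12>1, S2: 10>4, S3: 18>3, S4: 1>-1.
C5 vs C3: S1: 12>8, S2: 10>2, S3: 18=18, S4: 1>-1.
C5 vs C4: S1: 12>9, S2: 10>9, S3: 18>2, S4: 1>-3.
C5 is at least as good as every other strategy against every opponent action, so it is weakly dominant.

C5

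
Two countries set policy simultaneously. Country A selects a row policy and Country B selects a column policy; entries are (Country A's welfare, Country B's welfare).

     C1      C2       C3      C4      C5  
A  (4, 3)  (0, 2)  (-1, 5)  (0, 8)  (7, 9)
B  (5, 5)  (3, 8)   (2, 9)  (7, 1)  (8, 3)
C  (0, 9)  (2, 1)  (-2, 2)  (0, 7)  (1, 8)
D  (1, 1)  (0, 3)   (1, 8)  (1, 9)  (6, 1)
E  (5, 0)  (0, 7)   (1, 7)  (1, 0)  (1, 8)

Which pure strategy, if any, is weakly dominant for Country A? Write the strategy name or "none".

B

B vs A: C1: 5>4, C2: 3>0, C3: 2>-1, C4: 7>0, C5: 8>7.
B vs C: C1: 5>0, C2: 3>2, C3: 2>-2, C4: 7>0, C5: 8>1.
B vs D: C1: 5>1, C2: 3>0, C3: 2>1, C4: 7>1, C5: 8>6.
B vs E: C1: 5=5, C2: 3>0, C3: 2>1, C4: 7>1, C5: 8>1.
B is at least as good as every other strategy against every opponent action, so it is weakly dominant.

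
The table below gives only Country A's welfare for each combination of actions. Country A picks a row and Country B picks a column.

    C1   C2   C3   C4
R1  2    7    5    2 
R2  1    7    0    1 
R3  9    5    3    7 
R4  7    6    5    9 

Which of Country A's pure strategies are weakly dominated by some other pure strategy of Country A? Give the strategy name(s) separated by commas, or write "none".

R2

R1 is not dominated — it holds its own against R2 at C1 (2>1); R3 at C2 (7>5); R4 at C2 (7>6).
R1 weakly dominates R2 — C1: 2>1, C2: 7=7, C3: 5>0, C4: 2>1.
Nothing dominates R3: R1 at C1 (9>2); R2 at C1 (9>1); R4 at C1 (9>7).
R4: no other strategy beats it everywhere (R1 at C1 (7>2); R2 at C1 (7>1); R3 at C2 (6>5)).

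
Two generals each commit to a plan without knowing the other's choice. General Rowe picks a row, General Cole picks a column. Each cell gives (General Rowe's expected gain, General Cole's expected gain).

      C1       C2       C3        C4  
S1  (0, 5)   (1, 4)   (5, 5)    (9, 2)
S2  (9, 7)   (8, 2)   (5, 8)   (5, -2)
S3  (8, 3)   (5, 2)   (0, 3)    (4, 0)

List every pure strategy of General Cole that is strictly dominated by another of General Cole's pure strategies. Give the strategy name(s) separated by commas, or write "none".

C1 is not dominated — it holds its own against C2 at S1 (5>4); C3 at S1 (5=5); C4 at S1 (5>2).
C2 is strictly dominated by C1 (S1: 5>4, S2: 7>2, S3: 3>2).
C3: no other strategy beats it everywhere (C1 at S1 (5=5); C2 at S1 (5>4); C4 at S1 (5>2)).
C4 is strictly dominated by C1 (S1: 5>2, S2: 7>-2, S3: 3>0).

C2, C4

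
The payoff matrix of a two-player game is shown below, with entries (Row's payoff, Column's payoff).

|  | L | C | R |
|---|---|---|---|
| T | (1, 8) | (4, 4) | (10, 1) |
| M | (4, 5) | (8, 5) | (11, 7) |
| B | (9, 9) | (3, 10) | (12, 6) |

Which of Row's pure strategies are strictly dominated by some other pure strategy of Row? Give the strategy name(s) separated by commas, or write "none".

T

T is strictly dominated by M (L: 4>1, C: 8>4, R: 11>10).
M is not dominated — it holds its own against T at L (4>1); B at C (8>3).
B is not dominated — it holds its own against T at L (9>1); M at L (9>4).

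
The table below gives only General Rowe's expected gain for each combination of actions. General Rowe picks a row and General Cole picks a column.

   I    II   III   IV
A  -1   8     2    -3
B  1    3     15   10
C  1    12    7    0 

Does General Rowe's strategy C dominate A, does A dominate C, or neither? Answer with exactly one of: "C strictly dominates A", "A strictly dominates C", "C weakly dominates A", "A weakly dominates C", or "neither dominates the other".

C strictly dominates A

Compare C to A across each choice by General Cole: I: 1>-1, II: 12>8, III: 7>2, IV: 0>-3.
C gives a strictly higher payoff against each choice by General Cole, so C strictly dominates A.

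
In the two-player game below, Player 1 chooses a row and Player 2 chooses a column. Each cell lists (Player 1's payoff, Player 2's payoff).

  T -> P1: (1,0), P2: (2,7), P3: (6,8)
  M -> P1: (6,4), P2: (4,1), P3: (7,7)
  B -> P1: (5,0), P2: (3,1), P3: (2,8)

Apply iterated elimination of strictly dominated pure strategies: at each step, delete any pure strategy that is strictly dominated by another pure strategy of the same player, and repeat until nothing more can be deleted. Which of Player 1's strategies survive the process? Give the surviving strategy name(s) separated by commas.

M

For Player 1, M strictly dominates T on the remaining columns (P1: 6>1, P2: 4>2, P3: 7>6); eliminate T.
Row B is eliminated: M beats it against every remaining column (P1: 6>5, P2: 4>3, P3: 7>2).
For Player 2, P3 strictly dominates P1 on the remaining rows (M: 7>4); eliminate P1.
Column P2 is eliminated: P3 beats it against every remaining row (M: 7>1).
Among the remaining strategies, none is strictly dominated by another pure strategy of the same player, so the elimination stops.
Surviving strategies — Player 1: {M}; Player 2: {P3}.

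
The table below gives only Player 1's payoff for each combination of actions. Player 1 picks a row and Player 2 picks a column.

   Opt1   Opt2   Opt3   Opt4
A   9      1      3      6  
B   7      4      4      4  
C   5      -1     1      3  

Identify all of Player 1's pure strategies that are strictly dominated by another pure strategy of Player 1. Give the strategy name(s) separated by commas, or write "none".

C

A: no other strategy beats it everywhere (B at Opt1 (9>7); C at Opt1 (9>5)).
B: no other strategy beats it everywhere (A at Opt2 (4>1); C at Opt1 (7>5)).
A strictly dominates C — Opt1: 9>5, Opt2: 1>-1, Opt3: 3>1, Opt4: 6>3.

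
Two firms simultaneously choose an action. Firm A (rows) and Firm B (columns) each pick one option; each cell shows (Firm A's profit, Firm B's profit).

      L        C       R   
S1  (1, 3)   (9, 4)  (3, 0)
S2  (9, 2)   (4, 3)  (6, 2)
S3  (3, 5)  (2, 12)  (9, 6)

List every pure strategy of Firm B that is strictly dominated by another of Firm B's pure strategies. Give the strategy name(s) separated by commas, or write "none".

C strictly dominates L — S1: 4>3, S2: 3>2, S3: 12>5.
C: no other strategy beats it everywhere (L at S1 (4>3); R at S1 (4>0)).
R is strictly dominated by C (S1: 4>0, S2: 3>2, S3: 12>6).

L, R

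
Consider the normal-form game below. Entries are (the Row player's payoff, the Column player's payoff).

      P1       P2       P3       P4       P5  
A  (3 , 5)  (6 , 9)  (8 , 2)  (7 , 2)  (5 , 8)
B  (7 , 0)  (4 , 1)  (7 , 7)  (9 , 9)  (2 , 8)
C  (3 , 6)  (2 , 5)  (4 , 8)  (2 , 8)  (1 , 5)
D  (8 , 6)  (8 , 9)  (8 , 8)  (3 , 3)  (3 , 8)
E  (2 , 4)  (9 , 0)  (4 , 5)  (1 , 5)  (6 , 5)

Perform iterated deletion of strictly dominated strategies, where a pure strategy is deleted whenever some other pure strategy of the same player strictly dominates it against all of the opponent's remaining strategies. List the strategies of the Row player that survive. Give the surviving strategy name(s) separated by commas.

For the Row player, B strictly dominates C on the remaining columns (P1: 7>3, P2: 4>2, P3: 7>4, P4: 9>2, P5: 2>1); eliminate C.
Column P1 is eliminated: P5 beats it against every remaining row (A: 8>5, B: 8>0, D: 8>6, E: 5>4).
Among the remaining strategies, none is strictly dominated by another pure strategy of the same player, so the elimination stops.
Surviving strategies — the Row player: {A, B, D, E}; the Column player: {P2, P3, P4, P5}.

A, B, D, E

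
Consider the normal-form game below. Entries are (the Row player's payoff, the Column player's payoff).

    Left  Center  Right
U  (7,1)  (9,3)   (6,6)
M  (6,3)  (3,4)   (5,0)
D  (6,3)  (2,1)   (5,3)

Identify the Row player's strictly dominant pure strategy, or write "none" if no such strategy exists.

U vs M: Left: 7>6, Center: 9>3, Right: 6>5.
U vs D: Left: 7>6, Center: 9>2, Right: 6>5.
U strictly beats every other strategy against every opponent action, so it is strictly dominant.

U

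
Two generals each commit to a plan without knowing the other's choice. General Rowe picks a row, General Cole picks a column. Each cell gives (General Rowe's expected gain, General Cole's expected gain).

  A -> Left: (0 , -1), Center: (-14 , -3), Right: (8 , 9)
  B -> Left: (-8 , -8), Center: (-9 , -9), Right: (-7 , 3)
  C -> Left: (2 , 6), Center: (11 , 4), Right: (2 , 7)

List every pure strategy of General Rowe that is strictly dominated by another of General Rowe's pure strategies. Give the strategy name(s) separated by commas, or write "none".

B

Nothing dominates A: B at Left (0>-8); C at Right (8>2).
B is strictly dominated by C (Left: 2>-8, Center: 11>-9, Right: 2>-7).
C: no other strategy beats it everywhere (A at Left (2>0); B at Left (2>-8)).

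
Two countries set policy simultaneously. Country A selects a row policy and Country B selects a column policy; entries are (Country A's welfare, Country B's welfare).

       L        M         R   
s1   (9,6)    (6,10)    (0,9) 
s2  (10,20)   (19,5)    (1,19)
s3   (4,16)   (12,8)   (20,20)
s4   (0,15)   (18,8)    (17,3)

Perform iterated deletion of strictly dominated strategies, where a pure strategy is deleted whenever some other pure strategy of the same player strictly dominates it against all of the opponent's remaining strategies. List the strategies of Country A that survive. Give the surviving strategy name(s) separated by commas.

For Country A, s2 strictly dominates s1 on the remaining columns (L: 10>9, M: 19>6, R: 1>0); eliminate s1.
Country B's strategy M is strictly dominated by L (s2: 20>5, s3: 16>8, s4: 15>8) and is removed.
For Country A, s3 strictly dominates s4 on the remaining columns (L: 4>0, R: 20>17); eliminate s4.
Among the remaining strategies, none is strictly dominated by another pure strategy of the same player, so the elimination stops.
Surviving strategies — Country A: {s2, s3}; Country B: {L, R}.

s2, s3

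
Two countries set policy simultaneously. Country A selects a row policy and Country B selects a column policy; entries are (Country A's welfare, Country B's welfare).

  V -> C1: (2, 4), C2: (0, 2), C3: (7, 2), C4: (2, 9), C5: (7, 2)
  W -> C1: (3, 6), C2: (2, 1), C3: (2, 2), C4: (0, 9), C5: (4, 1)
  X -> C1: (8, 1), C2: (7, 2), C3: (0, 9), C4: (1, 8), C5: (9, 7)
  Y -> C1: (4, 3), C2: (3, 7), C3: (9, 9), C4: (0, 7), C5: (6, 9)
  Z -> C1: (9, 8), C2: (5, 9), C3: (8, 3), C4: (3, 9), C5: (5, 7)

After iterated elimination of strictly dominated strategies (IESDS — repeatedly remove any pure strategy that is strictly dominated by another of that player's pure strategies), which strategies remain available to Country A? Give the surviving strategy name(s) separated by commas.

Country A's strategy W is strictly dominated by Z (C1: 9>3, C2: 5>2, C3: 8>2, C4: 3>0, C5: 5>4) and is removed.
For Country B, C4 strictly dominates C1 on the remaining rows (V: 9>4, X: 8>1, Y: 7>3, Z: 9>8); eliminate C1.
Among the remaining strategies, none is strictly dominated by another pure strategy of the same player, so the elimination stops.
Surviving strategies — Country A: {V, X, Y, Z}; Country B: {C2, C3, C4, C5}.

V, X, Y, Z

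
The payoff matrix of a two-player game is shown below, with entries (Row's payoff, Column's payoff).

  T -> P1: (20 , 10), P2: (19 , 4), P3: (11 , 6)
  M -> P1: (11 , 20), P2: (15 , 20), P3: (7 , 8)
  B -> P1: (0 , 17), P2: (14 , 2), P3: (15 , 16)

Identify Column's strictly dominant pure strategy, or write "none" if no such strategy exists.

P1 fails to dominate P2 at M (20=20).
P2 fails to dominate P1 at T (4<10).
P3 fails to dominate P1 at T (6<10).
No single strategy dominates all the others.

none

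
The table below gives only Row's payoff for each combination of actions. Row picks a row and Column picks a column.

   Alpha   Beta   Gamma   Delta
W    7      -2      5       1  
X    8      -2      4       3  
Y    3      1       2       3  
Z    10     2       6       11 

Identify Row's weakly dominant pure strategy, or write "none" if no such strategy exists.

Z

Z vs W: Alpha: 10>7, Beta: 2>-2, Gamma: 6>5, Delta: 11>1.
Z vs X: Alpha: 10>8, Beta: 2>-2, Gamma: 6>4, Delta: 11>3.
Z vs Y: Alpha: 10>3, Beta: 2>1, Gamma: 6>2, Delta: 11>3.
Z is at least as good as every other strategy against every opponent action, so it is weakly dominant.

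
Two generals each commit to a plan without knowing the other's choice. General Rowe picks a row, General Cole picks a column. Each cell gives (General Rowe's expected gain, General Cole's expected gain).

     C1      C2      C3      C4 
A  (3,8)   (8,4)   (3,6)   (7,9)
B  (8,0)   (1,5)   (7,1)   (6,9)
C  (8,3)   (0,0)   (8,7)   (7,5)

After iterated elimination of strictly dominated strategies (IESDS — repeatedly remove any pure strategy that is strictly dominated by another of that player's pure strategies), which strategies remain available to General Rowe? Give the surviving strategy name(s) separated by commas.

A, C

For General Cole, C4 strictly dominates C1 on the remaining rows (A: 9>8, B: 9>0, C: 5>3); eliminate C1.
General Cole's strategy C2 is strictly dominated by C4 (A: 9>4, B: 9>5, C: 5>0) and is removed.
For General Rowe, C strictly dominates B on the remaining columns (C3: 8>7, C4: 7>6); eliminate B.
Among the remaining strategies, none is strictly dominated by another pure strategy of the same player, so the elimination stops.
Surviving strategies — General Rowe: {A, C}; General Cole: {C3, C4}.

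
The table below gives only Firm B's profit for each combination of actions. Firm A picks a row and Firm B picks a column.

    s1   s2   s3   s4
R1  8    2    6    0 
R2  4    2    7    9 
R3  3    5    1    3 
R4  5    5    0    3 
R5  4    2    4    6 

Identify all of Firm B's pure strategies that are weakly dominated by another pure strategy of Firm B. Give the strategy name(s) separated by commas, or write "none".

none

s1: no other strategy beats it everywhere (s2 at R1 (8>2); s3 at R1 (8>6); s4 at R1 (8>0)).
Nothing dominates s2: s1 at R3 (5>3); s3 at R3 (5>1); s4 at R1 (2>0).
s3: no other strategy beats it everywhere (s1 at R2 (7>4); s2 at R1 (6>2); s4 at R1 (6>0)).
Nothing dominates s4: s1 at R2 (9>4); s2 at R2 (9>2); s3 at R2 (9>7).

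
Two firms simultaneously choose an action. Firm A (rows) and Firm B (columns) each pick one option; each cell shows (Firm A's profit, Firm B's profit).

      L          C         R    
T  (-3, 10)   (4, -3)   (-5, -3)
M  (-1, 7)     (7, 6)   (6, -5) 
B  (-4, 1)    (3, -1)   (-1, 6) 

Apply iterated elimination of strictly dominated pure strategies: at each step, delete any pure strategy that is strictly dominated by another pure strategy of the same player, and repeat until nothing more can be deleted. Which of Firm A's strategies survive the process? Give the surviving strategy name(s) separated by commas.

M

For Firm A, M strictly dominates T on the remaining columns (L: -1>-3, C: 7>4, R: 6>-5); eliminate T.
For Firm A, M strictly dominates B on the remaining columns (L: -1>-4, C: 7>3, R: 6>-1); eliminate B.
Firm B's strategy C is strictly dominated by L (M: 7>6) and is removed.
For Firm B, L strictly dominates R on the remaining rows (M: 7>-5); eliminate R.
Among the remaining strategies, none is strictly dominated by another pure strategy of the same player, so the elimination stops.
Surviving strategies — Firm A: {M}; Firm B: {L}.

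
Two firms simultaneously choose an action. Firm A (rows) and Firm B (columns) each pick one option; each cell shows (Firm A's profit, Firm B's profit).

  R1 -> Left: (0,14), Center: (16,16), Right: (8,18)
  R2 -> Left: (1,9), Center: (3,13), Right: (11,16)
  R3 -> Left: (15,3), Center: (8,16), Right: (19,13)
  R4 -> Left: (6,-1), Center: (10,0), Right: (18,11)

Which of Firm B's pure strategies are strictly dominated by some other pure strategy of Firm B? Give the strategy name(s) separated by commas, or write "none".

Center strictly dominates Left — R1: 16>14, R2: 13>9, R3: 16>3, R4: 0>-1.
Center: no other strategy beats it everywhere (Left at R1 (16>14); Right at R3 (16>13)).
Nothing dominates Right: Left at R1 (18>14); Center at R1 (18>16).

Left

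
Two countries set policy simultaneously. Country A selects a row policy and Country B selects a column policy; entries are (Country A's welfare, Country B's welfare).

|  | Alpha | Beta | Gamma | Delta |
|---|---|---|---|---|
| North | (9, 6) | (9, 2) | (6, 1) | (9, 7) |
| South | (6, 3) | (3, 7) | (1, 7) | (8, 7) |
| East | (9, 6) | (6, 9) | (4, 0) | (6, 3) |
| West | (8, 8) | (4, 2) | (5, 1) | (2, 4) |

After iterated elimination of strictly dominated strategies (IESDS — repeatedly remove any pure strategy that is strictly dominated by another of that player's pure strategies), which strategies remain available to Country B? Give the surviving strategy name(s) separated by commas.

For Country A, North strictly dominates South on the remaining columns (Alpha: 9>6, Beta: 9>3, Gamma: 6>1, Delta: 9>8); eliminate South.
Country A's strategy West is strictly dominated by North (Alpha: 9>8, Beta: 9>4, Gamma: 6>5, Delta: 9>2) and is removed.
For Country B, Alpha strictly dominates Gamma on the remaining rows (North: 6>1, East: 6>0); eliminate Gamma.
Among the remaining strategies, none is strictly dominated by another pure strategy of the same player, so the elimination stops.
Surviving strategies — Country A: {North, East}; Country B: {Alpha, Beta, Delta}.

Alpha, Beta, Delta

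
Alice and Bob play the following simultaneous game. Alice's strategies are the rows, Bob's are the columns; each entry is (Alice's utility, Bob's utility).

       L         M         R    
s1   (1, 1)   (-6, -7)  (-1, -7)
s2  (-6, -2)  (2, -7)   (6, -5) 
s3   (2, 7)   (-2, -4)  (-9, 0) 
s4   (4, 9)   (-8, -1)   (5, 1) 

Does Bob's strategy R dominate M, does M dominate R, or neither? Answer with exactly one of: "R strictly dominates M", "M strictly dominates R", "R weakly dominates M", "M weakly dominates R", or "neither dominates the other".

R weakly dominates M

Compare R to M across each choice by Alice: s1: -7=-7, s2: -5>-7, s3: 0>-4, s4: 1>-1.
R is at least as good everywhere and strictly better somewhere (tied only at s1), so R weakly but not strictly dominates M.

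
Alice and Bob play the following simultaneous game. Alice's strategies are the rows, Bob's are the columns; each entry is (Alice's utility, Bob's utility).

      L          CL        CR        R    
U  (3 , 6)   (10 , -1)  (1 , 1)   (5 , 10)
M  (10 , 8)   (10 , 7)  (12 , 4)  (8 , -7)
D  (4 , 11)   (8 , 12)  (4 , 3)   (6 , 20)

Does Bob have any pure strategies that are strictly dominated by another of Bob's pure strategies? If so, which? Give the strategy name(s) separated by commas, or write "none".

L is not dominated — it holds its own against CL at U (6>-1); CR at U (6>1); R at M (8>-7).
CL is not dominated — it holds its own against L at D (12>11); CR at M (7>4); R at M (7>-7).
CR is strictly dominated by L (U: 6>1, M: 8>4, D: 11>3).
R: no other strategy beats it everywhere (L at U (10>6); CL at U (10>-1); CR at U (10>1)).

CR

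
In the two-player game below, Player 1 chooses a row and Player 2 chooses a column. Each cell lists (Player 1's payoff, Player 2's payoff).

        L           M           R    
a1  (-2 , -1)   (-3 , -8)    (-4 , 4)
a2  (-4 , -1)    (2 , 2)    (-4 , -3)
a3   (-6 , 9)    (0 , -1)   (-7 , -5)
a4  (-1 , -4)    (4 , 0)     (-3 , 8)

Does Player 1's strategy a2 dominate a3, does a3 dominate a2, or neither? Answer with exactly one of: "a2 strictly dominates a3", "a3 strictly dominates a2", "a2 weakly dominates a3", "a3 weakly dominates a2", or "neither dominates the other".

a2 strictly dominates a3

Compare a2 to a3 across each choice by Player 2: L: -4>-6, M: 2>0, R: -4>-7.
a2 gives a strictly higher payoff against each choice by Player 2, so a2 strictly dominates a3.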